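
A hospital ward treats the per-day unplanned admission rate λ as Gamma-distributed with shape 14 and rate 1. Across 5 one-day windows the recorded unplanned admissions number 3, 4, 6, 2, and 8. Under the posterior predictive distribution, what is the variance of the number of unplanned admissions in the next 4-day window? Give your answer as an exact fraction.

Total count: 3 + 4 + 6 + 2 + 8 = 23.
Total exposure: 5 days.
Gamma(α, β) with Poisson data over total exposure Σt gives posterior Gamma(α+Σx, β+Σt) = Gamma(37, 6).
The posterior predictive for a window of length T is Negative Binomial with variance T·α'·(β'+T)/β'² = 4·37·10/36 = 370/9.

370/9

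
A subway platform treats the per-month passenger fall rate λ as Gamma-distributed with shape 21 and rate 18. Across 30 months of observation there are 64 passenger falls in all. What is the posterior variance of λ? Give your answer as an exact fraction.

Total count 64 over total exposure 30 months.
The Gamma prior is conjugate for the Poisson rate, so λ | data ~ Gamma(21+64, 18+30) = Gamma(85, 48).
Posterior variance = α'/β'² = 85/2304.

85/2304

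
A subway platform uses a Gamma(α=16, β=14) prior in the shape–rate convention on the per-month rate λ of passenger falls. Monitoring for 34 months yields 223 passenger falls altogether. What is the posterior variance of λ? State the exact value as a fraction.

Total count 223 over total exposure 34 months.
Gamma(α, β) with Poisson data over total exposure Σt gives posterior Gamma(α+Σx, β+Σt) = Gamma(239, 48).
Posterior variance = α'/β'² = 239/2304.

239/2304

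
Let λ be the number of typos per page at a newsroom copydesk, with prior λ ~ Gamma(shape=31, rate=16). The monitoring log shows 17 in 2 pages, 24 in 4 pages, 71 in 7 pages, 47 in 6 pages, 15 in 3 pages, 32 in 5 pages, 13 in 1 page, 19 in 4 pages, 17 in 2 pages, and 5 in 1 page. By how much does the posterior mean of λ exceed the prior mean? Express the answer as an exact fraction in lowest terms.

Total count: 17 + 24 + 71 + 47 + 15 + 32 + 13 + 19 + 17 + 5 = 260.
Total exposure: 2 + 4 + 7 + 6 + 3 + 5 + 1 + 4 + 2 + 1 = 35 pages.
By Gamma–Poisson conjugacy, the posterior is Gamma(α + Σx, β + Σt) = Gamma(31 + 260, 16 + 35) = Gamma(291, 51).
Posterior mean = 291/51 = 97/17; prior mean = 31/16 = 31/16. Difference = 97/17 − 31/16 = 1025/272.

1025/272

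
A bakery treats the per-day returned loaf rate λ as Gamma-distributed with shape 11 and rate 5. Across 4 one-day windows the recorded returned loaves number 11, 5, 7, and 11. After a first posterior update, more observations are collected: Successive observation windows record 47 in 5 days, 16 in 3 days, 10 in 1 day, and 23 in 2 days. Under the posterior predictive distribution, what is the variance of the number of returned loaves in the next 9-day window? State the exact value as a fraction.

Total count: 11 + 5 + 7 + 11 = 34.
Total exposure: 4 days.
After the first batch: Gamma(11 + 34, 5 + 4) = Gamma(45, 9).
Total count: 47 + 16 + 10 + 23 = 96.
Total exposure: 5 + 3 + 1 + 2 = 11 days.
After the second batch: Gamma(45 + 96, 9 + 11) = Gamma(141, 20).
The posterior predictive for a window of length T is Negative Binomial with variance T·α'·(β'+T)/β'² = 9·141·29/400 = 36801/400.

36801/400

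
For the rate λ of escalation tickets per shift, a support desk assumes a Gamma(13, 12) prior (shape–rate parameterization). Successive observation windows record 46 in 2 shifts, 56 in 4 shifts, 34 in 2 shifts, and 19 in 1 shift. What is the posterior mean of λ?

Total count: 46 + 56 + 34 + 19 = 155.
Total exposure: 2 + 4 + 2 + 1 = 9 shifts.
By Gamma–Poisson conjugacy, the posterior is Gamma(α + Σx, β + Σt) = Gamma(13 + 155, 12 + 9) = Gamma(168, 21).
Posterior mean = α'/β' = 168/21 = 8.

8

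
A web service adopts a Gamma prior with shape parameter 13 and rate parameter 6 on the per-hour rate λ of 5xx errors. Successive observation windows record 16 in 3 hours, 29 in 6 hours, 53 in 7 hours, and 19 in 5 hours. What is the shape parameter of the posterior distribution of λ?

Total count: 16 + 29 + 53 + 19 = 117.
Total exposure: 3 + 6 + 7 + 5 = 21 hours.
Conjugate update: add total count to the shape and total exposure to the rate, giving Gamma(130, 27).

130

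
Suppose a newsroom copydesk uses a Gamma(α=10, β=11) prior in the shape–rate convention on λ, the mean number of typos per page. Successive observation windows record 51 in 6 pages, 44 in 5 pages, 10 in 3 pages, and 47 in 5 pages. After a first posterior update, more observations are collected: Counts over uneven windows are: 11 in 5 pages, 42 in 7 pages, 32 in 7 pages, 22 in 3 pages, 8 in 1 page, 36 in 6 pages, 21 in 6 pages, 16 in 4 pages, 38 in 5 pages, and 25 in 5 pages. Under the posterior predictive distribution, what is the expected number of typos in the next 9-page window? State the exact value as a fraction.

Total count: 51 + 44 + 10 + 47 = 152.
Total exposure: 6 + 5 + 3 + 5 = 19 pages.
After the first batch: Gamma(10 + 152, 11 + 19) = Gamma(162, 30).
Total count: 11 + 42 + 32 + 22 + 8 + 36 + 21 + 16 + 38 + 25 = 251.
Total exposure: 5 + 7 + 7 + 3 + 1 + 6 + 6 + 4 + 5 + 5 = 49 pages.
After the second batch: Gamma(162 + 251, 30 + 49) = Gamma(413, 79).
Predictive mean over a 9-page window = T·E[λ|data] = 9·413/79 = 3717/79.

3717/79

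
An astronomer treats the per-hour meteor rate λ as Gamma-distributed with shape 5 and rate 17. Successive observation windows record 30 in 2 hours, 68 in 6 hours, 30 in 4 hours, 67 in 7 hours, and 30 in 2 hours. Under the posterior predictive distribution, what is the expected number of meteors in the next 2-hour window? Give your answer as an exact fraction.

230/19

Total count: 30 + 68 + 30 + 67 + 30 = 225.
Total exposure: 2 + 6 + 4 + 7 + 2 = 21 hours.
Posterior: α' = 5 + 225 = 230, β' = 17 + 21 = 38.
Predictive mean over a 2-hour window = T·E[λ|data] = 2·230/38 = 230/19.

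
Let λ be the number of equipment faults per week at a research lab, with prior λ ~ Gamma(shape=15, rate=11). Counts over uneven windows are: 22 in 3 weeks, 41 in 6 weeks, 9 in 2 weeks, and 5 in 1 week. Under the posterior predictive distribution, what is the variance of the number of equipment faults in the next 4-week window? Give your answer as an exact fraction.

432/23

Total count: 22 + 41 + 9 + 5 = 77.
Total exposure: 3 + 6 + 2 + 1 = 12 weeks.
Posterior: α' = 15 + 77 = 92, β' = 11 + 12 = 23.
The posterior predictive for a window of length T is Negative Binomial with variance T·α'·(β'+T)/β'² = 4·92·27/529 = 432/23.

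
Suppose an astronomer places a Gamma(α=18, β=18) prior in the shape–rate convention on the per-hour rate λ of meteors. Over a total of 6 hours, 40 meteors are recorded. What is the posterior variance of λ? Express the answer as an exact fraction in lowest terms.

Total count 40 over total exposure 6 hours.
The Gamma prior is conjugate for the Poisson rate, so λ | data ~ Gamma(18+40, 18+6) = Gamma(58, 24).
Posterior variance = α'/β'² = 58/576 = 29/288.

29/288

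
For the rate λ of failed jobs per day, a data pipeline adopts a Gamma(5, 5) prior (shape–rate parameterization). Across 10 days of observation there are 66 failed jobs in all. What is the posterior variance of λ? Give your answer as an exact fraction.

71/225

Total count 66 over total exposure 10 days.
By Gamma–Poisson conjugacy, the posterior is Gamma(α + Σx, β + Σt) = Gamma(5 + 66, 5 + 10) = Gamma(71, 15).
Posterior variance = α'/β'² = 71/225.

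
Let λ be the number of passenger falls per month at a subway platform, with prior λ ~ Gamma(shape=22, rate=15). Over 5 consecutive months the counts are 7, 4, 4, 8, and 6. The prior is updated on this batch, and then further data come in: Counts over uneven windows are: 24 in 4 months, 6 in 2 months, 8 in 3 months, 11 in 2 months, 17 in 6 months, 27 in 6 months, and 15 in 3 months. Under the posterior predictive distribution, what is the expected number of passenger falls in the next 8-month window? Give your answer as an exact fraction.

636/23

Total count: 7 + 4 + 4 + 8 + 6 = 29.
Total exposure: 5 months.
After the first batch: Gamma(22 + 29, 15 + 5) = Gamma(51, 20).
Total count: 24 + 6 + 8 + 11 + 17 + 27 + 15 = 108.
Total exposure: 4 + 2 + 3 + 2 + 6 + 6 + 3 = 26 months.
After the second batch: Gamma(51 + 108, 20 + 26) = Gamma(159, 46).
Predictive mean over an 8-month window = T·E[λ|data] = 8·159/46 = 636/23.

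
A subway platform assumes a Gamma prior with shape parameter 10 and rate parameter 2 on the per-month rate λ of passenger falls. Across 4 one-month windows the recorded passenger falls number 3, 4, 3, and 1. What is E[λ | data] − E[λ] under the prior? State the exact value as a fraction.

-3/2

Total count: 3 + 4 + 3 + 1 = 11.
Total exposure: 4 months.
Posterior: α' = 10 + 11 = 21, β' = 2 + 4 = 6.
Posterior mean = 21/6 = 7/2; prior mean = 10/2 = 5. Difference = 7/2 − 5 = -3/2.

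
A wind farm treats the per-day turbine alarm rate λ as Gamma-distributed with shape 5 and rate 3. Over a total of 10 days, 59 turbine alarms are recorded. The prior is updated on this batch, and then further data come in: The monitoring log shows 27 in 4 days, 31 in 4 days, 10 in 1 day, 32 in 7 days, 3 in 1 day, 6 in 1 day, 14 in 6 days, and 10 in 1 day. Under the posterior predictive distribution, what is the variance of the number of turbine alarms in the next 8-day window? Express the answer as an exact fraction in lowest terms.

18124/361

Total count 59 over total exposure 10 days.
After the first batch: Gamma(5 + 59, 3 + 10) = Gamma(64, 13).
Total count: 27 + 31 + 10 + 32 + 3 + 6 + 14 + 10 = 133.
Total exposure: 4 + 4 + 1 + 7 + 1 + 1 + 6 + 1 = 25 days.
After the second batch: Gamma(64 + 133, 13 + 25) = Gamma(197, 38).
The posterior predictive for a window of length T is Negative Binomial with variance T·α'·(β'+T)/β'² = 8·197·46/1444 = 18124/361.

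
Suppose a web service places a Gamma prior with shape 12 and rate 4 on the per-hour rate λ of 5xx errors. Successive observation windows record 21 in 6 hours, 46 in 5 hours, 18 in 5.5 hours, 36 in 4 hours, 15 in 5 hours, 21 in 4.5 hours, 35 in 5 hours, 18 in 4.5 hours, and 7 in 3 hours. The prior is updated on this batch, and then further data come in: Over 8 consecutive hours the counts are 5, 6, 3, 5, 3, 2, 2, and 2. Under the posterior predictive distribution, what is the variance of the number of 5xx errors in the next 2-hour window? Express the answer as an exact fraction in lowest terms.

Total count: 21 + 46 + 18 + 36 + 15 + 21 + 35 + 18 + 7 = 217.
Total exposure: 6 + 5 + 5.5 + 4 + 5 + 4.5 + 5 + 4.5 + 3 = 42.5 hours.
After the first batch: Gamma(12 + 217, 4 + 42.5) = Gamma(229, 93/2).
Total count: 5 + 6 + 3 + 5 + 3 + 2 + 2 + 2 = 28.
Total exposure: 8 hours.
After the second batch: Gamma(229 + 28, 93/2 + 8) = Gamma(257, 109/2).
The posterior predictive for a window of length T is Negative Binomial with variance T·α'·(β'+T)/β'² = 2·257·(113/2)/(11881/4) = 116164/11881.

116164/11881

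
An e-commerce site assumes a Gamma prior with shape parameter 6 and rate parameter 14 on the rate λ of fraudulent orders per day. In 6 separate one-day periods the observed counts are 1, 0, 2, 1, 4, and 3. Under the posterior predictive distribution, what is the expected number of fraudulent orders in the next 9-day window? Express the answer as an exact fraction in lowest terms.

153/20

Total count: 1 + 0 + 2 + 1 + 4 + 3 = 11.
Total exposure: 6 days.
Conjugate update: add total count to the shape and total exposure to the rate, giving Gamma(17, 20).
Predictive mean over a 9-day window = T·E[λ|data] = 9·17/20 = 153/20.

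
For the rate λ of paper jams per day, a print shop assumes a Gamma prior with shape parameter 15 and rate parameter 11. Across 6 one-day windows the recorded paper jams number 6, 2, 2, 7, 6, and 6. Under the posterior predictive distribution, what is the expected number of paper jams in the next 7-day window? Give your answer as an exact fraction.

Total count: 6 + 2 + 2 + 7 + 6 + 6 = 29.
Total exposure: 6 days.
The Gamma prior is conjugate for the Poisson rate, so λ | data ~ Gamma(15+29, 11+6) = Gamma(44, 17).
Predictive mean over a 7-day window = T·E[λ|data] = 7·44/17 = 308/17.

308/17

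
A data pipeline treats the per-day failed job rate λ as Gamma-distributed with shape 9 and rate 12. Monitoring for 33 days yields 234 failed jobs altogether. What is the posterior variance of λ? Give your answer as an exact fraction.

Total count 234 over total exposure 33 days.
The Gamma prior is conjugate for the Poisson rate, so λ | data ~ Gamma(9+234, 12+33) = Gamma(243, 45).
Posterior variance = α'/β'² = 243/2025 = 3/25.

3/25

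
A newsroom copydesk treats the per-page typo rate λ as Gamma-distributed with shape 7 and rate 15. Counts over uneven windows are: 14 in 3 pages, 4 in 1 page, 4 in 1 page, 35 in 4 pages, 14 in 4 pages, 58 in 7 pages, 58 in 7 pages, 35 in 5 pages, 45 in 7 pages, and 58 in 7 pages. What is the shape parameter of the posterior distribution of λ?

332

Total count: 14 + 4 + 4 + 35 + 14 + 58 + 58 + 35 + 45 + 58 = 325.
Total exposure: 3 + 1 + 1 + 4 + 4 + 7 + 7 + 5 + 7 + 7 = 46 pages.
Gamma(α, β) with Poisson data over total exposure Σt gives posterior Gamma(α+Σx, β+Σt) = Gamma(332, 61).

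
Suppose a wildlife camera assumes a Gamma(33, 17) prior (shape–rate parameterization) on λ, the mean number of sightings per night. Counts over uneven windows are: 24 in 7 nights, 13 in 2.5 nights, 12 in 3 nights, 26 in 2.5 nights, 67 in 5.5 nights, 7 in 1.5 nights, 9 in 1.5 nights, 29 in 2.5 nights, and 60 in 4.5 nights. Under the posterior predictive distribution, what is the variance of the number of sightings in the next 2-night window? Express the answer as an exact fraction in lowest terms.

22176/1805

Total count: 24 + 13 + 12 + 26 + 67 + 7 + 9 + 29 + 60 = 247.
Total exposure: 7 + 2.5 + 3 + 2.5 + 5.5 + 1.5 + 1.5 + 2.5 + 4.5 = 30.5 nights.
Conjugate update: add total count to the shape and total exposure to the rate, giving Gamma(280, 95/2).
The posterior predictive for a window of length T is Negative Binomial with variance T·α'·(β'+T)/β'² = 2·280·(99/2)/(9025/4) = 22176/1805.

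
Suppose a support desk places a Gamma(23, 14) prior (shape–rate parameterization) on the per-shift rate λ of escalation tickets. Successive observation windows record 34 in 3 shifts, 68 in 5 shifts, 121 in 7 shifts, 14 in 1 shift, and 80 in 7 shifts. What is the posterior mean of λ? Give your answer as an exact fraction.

340/37

Total count: 34 + 68 + 121 + 14 + 80 = 317.
Total exposure: 3 + 5 + 7 + 1 + 7 = 23 shifts.
The Gamma prior is conjugate for the Poisson rate, so λ | data ~ Gamma(23+317, 14+23) = Gamma(340, 37).
Posterior mean = α'/β' = 340/37.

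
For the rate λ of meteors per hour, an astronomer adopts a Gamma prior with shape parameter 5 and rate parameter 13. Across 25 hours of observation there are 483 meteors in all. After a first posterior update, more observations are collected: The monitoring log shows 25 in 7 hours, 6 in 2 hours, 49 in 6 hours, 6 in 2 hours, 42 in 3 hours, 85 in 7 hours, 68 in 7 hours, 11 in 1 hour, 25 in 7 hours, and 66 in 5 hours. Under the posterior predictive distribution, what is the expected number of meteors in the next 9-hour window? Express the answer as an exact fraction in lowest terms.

7839/85

Total count 483 over total exposure 25 hours.
After the first batch: Gamma(5 + 483, 13 + 25) = Gamma(488, 38).
Total count: 25 + 6 + 49 + 6 + 42 + 85 + 68 + 11 + 25 + 66 = 383.
Total exposure: 7 + 2 + 6 + 2 + 3 + 7 + 7 + 1 + 7 + 5 = 47 hours.
After the second batch: Gamma(488 + 383, 38 + 47) = Gamma(871, 85).
Predictive mean over a 9-hour window = T·E[λ|data] = 9·871/85 = 7839/85.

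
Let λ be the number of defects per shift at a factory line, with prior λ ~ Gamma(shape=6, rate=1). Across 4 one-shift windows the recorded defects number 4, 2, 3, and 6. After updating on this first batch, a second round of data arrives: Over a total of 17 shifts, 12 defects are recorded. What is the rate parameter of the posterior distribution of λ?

22

Total count: 4 + 2 + 3 + 6 = 15.
Total exposure: 4 shifts.
After the first batch: Gamma(6 + 15, 1 + 4) = Gamma(21, 5).
Total count 12 over total exposure 17 shifts.
After the second batch: Gamma(21 + 12, 5 + 17) = Gamma(33, 22).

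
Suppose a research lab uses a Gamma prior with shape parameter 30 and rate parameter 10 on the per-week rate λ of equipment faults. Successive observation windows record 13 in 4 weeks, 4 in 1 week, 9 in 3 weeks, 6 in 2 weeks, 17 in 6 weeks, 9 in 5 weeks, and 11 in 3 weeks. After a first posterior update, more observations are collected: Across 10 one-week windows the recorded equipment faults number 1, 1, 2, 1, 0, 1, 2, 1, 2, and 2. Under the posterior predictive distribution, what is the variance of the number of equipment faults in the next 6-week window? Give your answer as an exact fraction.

2100/121

Total count: 13 + 4 + 9 + 6 + 17 + 9 + 11 = 69.
Total exposure: 4 + 1 + 3 + 2 + 6 + 5 + 3 = 24 weeks.
After the first batch: Gamma(30 + 69, 10 + 24) = Gamma(99, 34).
Total count: 1 + 1 + 2 + 1 + 0 + 1 + 2 + 1 + 2 + 2 = 13.
Total exposure: 10 weeks.
After the second batch: Gamma(99 + 13, 34 + 10) = Gamma(112, 44).
The posterior predictive for a window of length T is Negative Binomial with variance T·α'·(β'+T)/β'² = 6·112·50/1936 = 2100/121.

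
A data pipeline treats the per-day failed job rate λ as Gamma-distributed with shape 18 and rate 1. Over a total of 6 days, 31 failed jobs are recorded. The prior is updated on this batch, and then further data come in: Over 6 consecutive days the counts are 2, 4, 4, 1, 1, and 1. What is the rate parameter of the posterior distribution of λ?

Total count 31 over total exposure 6 days.
After the first batch: Gamma(18 + 31, 1 + 6) = Gamma(49, 7).
Total count: 2 + 4 + 4 + 1 + 1 + 1 = 13.
Total exposure: 6 days.
After the second batch: Gamma(49 + 13, 7 + 6) = Gamma(62, 13).

13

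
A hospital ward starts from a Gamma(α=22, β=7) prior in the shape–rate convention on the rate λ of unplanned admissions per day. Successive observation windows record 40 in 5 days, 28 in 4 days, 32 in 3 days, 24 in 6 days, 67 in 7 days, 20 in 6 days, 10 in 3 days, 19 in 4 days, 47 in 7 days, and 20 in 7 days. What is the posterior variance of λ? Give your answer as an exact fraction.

Total count: 40 + 28 + 32 + 24 + 67 + 20 + 10 + 19 + 47 + 20 = 307.
Total exposure: 5 + 4 + 3 + 6 + 7 + 6 + 3 + 4 + 7 + 7 = 52 days.
Posterior: α' = 22 + 307 = 329, β' = 7 + 52 = 59.
Posterior variance = α'/β'² = 329/3481.

329/3481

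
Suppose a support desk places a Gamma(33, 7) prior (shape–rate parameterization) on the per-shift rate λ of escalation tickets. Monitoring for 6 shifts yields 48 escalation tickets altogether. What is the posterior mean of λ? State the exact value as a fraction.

81/13

Total count 48 over total exposure 6 shifts.
By Gamma–Poisson conjugacy, the posterior is Gamma(α + Σx, β + Σt) = Gamma(33 + 48, 7 + 6) = Gamma(81, 13).
Posterior mean = α'/β' = 81/13.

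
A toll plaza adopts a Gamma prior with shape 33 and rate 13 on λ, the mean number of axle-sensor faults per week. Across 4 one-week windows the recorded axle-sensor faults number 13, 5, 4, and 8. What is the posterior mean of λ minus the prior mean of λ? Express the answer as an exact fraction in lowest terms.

Total count: 13 + 5 + 4 + 8 = 30.
Total exposure: 4 weeks.
Conjugate update: add total count to the shape and total exposure to the rate, giving Gamma(63, 17).
Posterior mean = 63/17 = 63/17; prior mean = 33/13 = 33/13. Difference = 63/17 − 33/13 = 258/221.

258/221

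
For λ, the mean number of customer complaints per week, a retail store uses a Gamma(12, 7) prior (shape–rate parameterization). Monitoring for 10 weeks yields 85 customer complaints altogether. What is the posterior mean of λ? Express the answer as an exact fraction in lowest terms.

97/17

Total count 85 over total exposure 10 weeks.
The Gamma prior is conjugate for the Poisson rate, so λ | data ~ Gamma(12+85, 7+10) = Gamma(97, 17).
Posterior mean = α'/β' = 97/17.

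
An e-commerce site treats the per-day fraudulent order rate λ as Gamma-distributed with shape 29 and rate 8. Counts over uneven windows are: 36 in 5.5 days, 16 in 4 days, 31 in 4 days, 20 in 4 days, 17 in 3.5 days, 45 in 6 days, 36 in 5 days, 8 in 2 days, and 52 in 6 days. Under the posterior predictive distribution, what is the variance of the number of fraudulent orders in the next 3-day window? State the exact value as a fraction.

Total count: 36 + 16 + 31 + 20 + 17 + 45 + 36 + 8 + 52 = 261.
Total exposure: 5.5 + 4 + 4 + 4 + 3.5 + 6 + 5 + 2 + 6 = 40 days.
Conjugate update: add total count to the shape and total exposure to the rate, giving Gamma(290, 48).
The posterior predictive for a window of length T is Negative Binomial with variance T·α'·(β'+T)/β'² = 3·290·51/2304 = 2465/128.

2465/128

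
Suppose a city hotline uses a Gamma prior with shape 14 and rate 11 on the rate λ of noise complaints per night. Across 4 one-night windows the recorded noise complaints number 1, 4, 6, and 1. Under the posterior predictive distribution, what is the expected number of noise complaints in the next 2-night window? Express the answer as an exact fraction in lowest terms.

Total count: 1 + 4 + 6 + 1 = 12.
Total exposure: 4 nights.
Posterior: α' = 14 + 12 = 26, β' = 11 + 4 = 15.
Predictive mean over a 2-night window = T·E[λ|data] = 2·26/15 = 52/15.

52/15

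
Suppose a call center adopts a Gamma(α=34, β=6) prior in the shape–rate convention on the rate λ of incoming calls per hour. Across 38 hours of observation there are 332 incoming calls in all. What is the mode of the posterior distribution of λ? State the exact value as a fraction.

365/44

Total count 332 over total exposure 38 hours.
Gamma(α, β) with Poisson data over total exposure Σt gives posterior Gamma(α+Σx, β+Σt) = Gamma(366, 44).
Posterior mode = (α'−1)/β' = 365/44.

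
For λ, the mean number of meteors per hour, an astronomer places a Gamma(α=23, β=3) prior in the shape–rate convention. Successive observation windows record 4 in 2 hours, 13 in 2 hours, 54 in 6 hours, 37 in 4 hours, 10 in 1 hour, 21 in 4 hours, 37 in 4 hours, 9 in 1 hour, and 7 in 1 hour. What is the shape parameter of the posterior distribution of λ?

215

Total count: 4 + 13 + 54 + 37 + 10 + 21 + 37 + 9 + 7 = 192.
Total exposure: 2 + 2 + 6 + 4 + 1 + 4 + 4 + 1 + 1 = 25 hours.
Posterior: α' = 23 + 192 = 215, β' = 3 + 25 = 28.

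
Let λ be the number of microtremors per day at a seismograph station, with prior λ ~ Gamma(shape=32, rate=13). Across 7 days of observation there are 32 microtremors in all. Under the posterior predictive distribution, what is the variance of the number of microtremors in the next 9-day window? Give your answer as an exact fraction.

1044/25

Total count 32 over total exposure 7 days.
Gamma(α, β) with Poisson data over total exposure Σt gives posterior Gamma(α+Σx, β+Σt) = Gamma(64, 20).
The posterior predictive for a window of length T is Negative Binomial with variance T·α'·(β'+T)/β'² = 9·64·29/400 = 1044/25.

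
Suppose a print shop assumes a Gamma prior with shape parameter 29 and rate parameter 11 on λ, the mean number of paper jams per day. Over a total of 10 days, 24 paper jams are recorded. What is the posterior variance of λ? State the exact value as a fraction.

53/441

Total count 24 over total exposure 10 days.
Conjugate update: add total count to the shape and total exposure to the rate, giving Gamma(53, 21).
Posterior variance = α'/β'² = 53/441.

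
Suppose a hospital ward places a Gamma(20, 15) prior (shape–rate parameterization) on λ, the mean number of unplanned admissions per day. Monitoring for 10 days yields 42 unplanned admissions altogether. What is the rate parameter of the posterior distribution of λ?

25

Total count 42 over total exposure 10 days.
The Gamma prior is conjugate for the Poisson rate, so λ | data ~ Gamma(20+42, 15+10) = Gamma(62, 25).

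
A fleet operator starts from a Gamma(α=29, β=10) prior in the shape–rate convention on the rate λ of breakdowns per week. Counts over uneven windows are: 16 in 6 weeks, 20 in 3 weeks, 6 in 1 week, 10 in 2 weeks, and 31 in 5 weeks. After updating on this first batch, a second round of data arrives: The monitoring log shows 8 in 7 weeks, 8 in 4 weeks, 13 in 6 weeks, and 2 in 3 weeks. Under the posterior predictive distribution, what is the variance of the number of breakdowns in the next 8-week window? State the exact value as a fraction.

Total count: 16 + 20 + 6 + 10 + 31 = 83.
Total exposure: 6 + 3 + 1 + 2 + 5 = 17 weeks.
After the first batch: Gamma(29 + 83, 10 + 17) = Gamma(112, 27).
Total count: 8 + 8 + 13 + 2 = 31.
Total exposure: 7 + 4 + 6 + 3 = 20 weeks.
After the second batch: Gamma(112 + 31, 27 + 20) = Gamma(143, 47).
The posterior predictive for a window of length T is Negative Binomial with variance T·α'·(β'+T)/β'² = 8·143·55/2209 = 62920/2209.

62920/2209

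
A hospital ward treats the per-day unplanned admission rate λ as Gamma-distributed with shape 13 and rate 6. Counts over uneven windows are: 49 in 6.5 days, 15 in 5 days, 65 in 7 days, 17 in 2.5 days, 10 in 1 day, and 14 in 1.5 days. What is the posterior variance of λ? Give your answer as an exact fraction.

732/3481

Total count: 49 + 15 + 65 + 17 + 10 + 14 = 170.
Total exposure: 6.5 + 5 + 7 + 2.5 + 1 + 1.5 = 23.5 days.
Gamma(α, β) with Poisson data over total exposure Σt gives posterior Gamma(α+Σx, β+Σt) = Gamma(183, 59/2).
Posterior variance = α'/β'² = 183/(3481/4) = 732/3481.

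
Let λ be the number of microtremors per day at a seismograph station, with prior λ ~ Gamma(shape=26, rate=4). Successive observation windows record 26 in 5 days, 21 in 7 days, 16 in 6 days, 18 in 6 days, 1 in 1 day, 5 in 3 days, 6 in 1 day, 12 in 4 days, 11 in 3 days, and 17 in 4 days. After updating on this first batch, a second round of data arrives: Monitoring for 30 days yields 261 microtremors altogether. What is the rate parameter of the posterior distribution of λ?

Total count: 26 + 21 + 16 + 18 + 1 + 5 + 6 + 12 + 11 + 17 = 133.
Total exposure: 5 + 7 + 6 + 6 + 1 + 3 + 1 + 4 + 3 + 4 = 40 days.
After the first batch: Gamma(26 + 133, 4 + 40) = Gamma(159, 44).
Total count 261 over total exposure 30 days.
After the second batch: Gamma(159 + 261, 44 + 30) = Gamma(420, 74).

74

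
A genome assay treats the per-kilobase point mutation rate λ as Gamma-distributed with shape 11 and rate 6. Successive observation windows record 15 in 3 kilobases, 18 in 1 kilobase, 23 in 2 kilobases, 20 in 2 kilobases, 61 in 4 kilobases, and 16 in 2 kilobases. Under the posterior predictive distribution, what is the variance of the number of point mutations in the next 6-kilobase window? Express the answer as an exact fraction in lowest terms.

1599/25

Total count: 15 + 18 + 23 + 20 + 61 + 16 = 153.
Total exposure: 3 + 1 + 2 + 2 + 4 + 2 = 14 kilobases.
Gamma(α, β) with Poisson data over total exposure Σt gives posterior Gamma(α+Σx, β+Σt) = Gamma(164, 20).
The posterior predictive for a window of length T is Negative Binomial with variance T·α'·(β'+T)/β'² = 6·164·26/400 = 1599/25.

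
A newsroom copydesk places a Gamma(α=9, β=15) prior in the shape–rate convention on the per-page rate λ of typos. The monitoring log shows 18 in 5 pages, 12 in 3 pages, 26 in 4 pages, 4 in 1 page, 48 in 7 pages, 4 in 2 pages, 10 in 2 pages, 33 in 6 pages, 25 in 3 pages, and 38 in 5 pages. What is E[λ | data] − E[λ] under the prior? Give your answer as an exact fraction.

976/265

Total count: 18 + 12 + 26 + 4 + 48 + 4 + 10 + 33 + 25 + 38 = 218.
Total exposure: 5 + 3 + 4 + 1 + 7 + 2 + 2 + 6 + 3 + 5 = 38 pages.
Posterior: α' = 9 + 218 = 227, β' = 15 + 38 = 53.
Posterior mean = 227/53 = 227/53; prior mean = 9/15 = 3/5. Difference = 227/53 − 3/5 = 976/265.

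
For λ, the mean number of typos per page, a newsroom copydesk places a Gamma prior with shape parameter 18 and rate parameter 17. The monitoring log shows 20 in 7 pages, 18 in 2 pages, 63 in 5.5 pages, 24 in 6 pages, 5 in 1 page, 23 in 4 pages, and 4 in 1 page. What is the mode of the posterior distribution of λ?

4

Total count: 20 + 18 + 63 + 24 + 5 + 23 + 4 = 157.
Total exposure: 7 + 2 + 5.5 + 6 + 1 + 4 + 1 = 26.5 pages.
By Gamma–Poisson conjugacy, the posterior is Gamma(α + Σx, β + Σt) = Gamma(18 + 157, 17 + 26.5) = Gamma(175, 87/2).
Posterior mode = (α'−1)/β' = 174/(87/2) = 4.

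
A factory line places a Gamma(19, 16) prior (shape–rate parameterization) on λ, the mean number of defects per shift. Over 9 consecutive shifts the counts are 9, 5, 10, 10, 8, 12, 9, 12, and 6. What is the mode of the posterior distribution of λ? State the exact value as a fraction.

Total count: 9 + 5 + 10 + 10 + 8 + 12 + 9 + 12 + 6 = 81.
Total exposure: 9 shifts.
By Gamma–Poisson conjugacy, the posterior is Gamma(α + Σx, β + Σt) = Gamma(19 + 81, 16 + 9) = Gamma(100, 25).
Posterior mode = (α'−1)/β' = 99/25.

99/25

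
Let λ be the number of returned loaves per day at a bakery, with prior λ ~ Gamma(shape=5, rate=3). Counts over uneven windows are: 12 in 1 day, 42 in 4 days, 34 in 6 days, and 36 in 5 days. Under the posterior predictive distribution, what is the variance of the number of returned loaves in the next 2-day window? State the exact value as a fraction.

5418/361

Total count: 12 + 42 + 34 + 36 = 124.
Total exposure: 1 + 4 + 6 + 5 = 16 days.
Conjugate update: add total count to the shape and total exposure to the rate, giving Gamma(129, 19).
The posterior predictive for a window of length T is Negative Binomial with variance T·α'·(β'+T)/β'² = 2·129·21/361 = 5418/361.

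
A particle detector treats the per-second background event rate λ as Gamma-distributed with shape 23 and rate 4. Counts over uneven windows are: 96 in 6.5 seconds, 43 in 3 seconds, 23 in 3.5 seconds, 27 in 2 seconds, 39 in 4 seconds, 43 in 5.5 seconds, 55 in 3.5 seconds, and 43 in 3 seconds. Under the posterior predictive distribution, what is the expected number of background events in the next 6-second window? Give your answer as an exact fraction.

336/5

Total count: 96 + 43 + 23 + 27 + 39 + 43 + 55 + 43 = 369.
Total exposure: 6.5 + 3 + 3.5 + 2 + 4 + 5.5 + 3.5 + 3 = 31 seconds.
Conjugate update: add total count to the shape and total exposure to the rate, giving Gamma(392, 35).
Predictive mean over a 6-second window = T·E[λ|data] = 6·392/35 = 336/5.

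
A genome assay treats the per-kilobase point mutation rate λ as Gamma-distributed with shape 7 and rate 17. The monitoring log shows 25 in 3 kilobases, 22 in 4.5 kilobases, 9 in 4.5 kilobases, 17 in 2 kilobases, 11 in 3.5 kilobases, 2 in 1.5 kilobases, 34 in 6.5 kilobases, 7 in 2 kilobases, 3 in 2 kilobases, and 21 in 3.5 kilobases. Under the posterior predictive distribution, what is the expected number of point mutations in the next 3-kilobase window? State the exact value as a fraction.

237/25

Total count: 25 + 22 + 9 + 17 + 11 + 2 + 34 + 7 + 3 + 21 = 151.
Total exposure: 3 + 4.5 + 4.5 + 2 + 3.5 + 1.5 + 6.5 + 2 + 2 + 3.5 = 33 kilobases.
The Gamma prior is conjugate for the Poisson rate, so λ | data ~ Gamma(7+151, 17+33) = Gamma(158, 50).
Predictive mean over a 3-kilobase window = T·E[λ|data] = 3·158/50 = 237/25.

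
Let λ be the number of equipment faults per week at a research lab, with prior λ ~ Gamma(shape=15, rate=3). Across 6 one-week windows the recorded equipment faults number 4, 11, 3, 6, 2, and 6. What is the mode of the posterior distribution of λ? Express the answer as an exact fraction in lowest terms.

Total count: 4 + 11 + 3 + 6 + 2 + 6 = 32.
Total exposure: 6 weeks.
The Gamma prior is conjugate for the Poisson rate, so λ | data ~ Gamma(15+32, 3+6) = Gamma(47, 9).
Posterior mode = (α'−1)/β' = 46/9.

46/9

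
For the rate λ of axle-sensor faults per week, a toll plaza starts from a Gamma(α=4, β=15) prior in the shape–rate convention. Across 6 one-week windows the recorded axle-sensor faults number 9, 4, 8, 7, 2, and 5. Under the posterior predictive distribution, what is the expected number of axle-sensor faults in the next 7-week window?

Total count: 9 + 4 + 8 + 7 + 2 + 5 = 35.
Total exposure: 6 weeks.
Posterior: α' = 4 + 35 = 39, β' = 15 + 6 = 21.
Predictive mean over a 7-week window = T·E[λ|data] = 7·39/21 = 13.

13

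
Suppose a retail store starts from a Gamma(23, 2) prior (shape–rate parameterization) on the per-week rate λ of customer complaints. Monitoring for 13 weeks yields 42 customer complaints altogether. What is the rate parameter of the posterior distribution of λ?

Total count 42 over total exposure 13 weeks.
Gamma(α, β) with Poisson data over total exposure Σt gives posterior Gamma(α+Σx, β+Σt) = Gamma(65, 15).

15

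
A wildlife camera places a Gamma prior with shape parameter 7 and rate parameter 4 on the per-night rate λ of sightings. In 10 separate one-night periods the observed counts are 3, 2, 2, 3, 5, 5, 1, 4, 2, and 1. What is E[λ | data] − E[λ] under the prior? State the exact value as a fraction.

3/4

Total count: 3 + 2 + 2 + 3 + 5 + 5 + 1 + 4 + 2 + 1 = 28.
Total exposure: 10 nights.
Gamma(α, β) with Poisson data over total exposure Σt gives posterior Gamma(α+Σx, β+Σt) = Gamma(35, 14).
Posterior mean = 35/14 = 5/2; prior mean = 7/4 = 7/4. Difference = 5/2 − 7/4 = 3/4.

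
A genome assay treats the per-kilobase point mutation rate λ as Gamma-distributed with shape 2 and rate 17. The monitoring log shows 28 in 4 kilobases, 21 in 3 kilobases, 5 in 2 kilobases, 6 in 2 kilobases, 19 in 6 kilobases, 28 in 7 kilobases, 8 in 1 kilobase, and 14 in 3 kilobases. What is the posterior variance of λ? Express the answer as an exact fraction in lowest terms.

Total count: 28 + 21 + 5 + 6 + 19 + 28 + 8 + 14 = 129.
Total exposure: 4 + 3 + 2 + 2 + 6 + 7 + 1 + 3 = 28 kilobases.
By Gamma–Poisson conjugacy, the posterior is Gamma(α + Σx, β + Σt) = Gamma(2 + 129, 17 + 28) = Gamma(131, 45).
Posterior variance = α'/β'² = 131/2025.

131/2025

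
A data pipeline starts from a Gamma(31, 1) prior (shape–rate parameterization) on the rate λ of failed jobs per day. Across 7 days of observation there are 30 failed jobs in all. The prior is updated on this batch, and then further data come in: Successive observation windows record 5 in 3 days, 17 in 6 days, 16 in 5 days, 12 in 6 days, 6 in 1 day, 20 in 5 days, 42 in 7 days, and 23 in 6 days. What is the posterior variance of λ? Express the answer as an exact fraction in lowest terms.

202/2209

Total count 30 over total exposure 7 days.
After the first batch: Gamma(31 + 30, 1 + 7) = Gamma(61, 8).
Total count: 5 + 17 + 16 + 12 + 6 + 20 + 42 + 23 = 141.
Total exposure: 3 + 6 + 5 + 6 + 1 + 5 + 7 + 6 = 39 days.
After the second batch: Gamma(61 + 141, 8 + 39) = Gamma(202, 47).
Posterior variance = α'/β'² = 202/2209.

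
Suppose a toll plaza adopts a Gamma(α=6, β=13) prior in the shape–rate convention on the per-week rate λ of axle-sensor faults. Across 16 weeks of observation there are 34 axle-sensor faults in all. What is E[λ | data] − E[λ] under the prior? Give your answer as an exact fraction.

Total count 34 over total exposure 16 weeks.
Conjugate update: add total count to the shape and total exposure to the rate, giving Gamma(40, 29).
Posterior mean = 40/29 = 40/29; prior mean = 6/13 = 6/13. Difference = 40/29 − 6/13 = 346/377.

346/377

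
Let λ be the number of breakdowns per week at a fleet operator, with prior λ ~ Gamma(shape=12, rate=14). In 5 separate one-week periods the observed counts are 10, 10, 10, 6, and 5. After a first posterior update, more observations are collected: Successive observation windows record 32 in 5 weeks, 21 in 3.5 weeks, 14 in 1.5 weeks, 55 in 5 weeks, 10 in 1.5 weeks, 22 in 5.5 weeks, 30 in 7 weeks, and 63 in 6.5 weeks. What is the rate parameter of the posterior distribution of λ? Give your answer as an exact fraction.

109/2

Total count: 10 + 10 + 10 + 6 + 5 = 41.
Total exposure: 5 weeks.
After the first batch: Gamma(12 + 41, 14 + 5) = Gamma(53, 19).
Total count: 32 + 21 + 14 + 55 + 10 + 22 + 30 + 63 = 247.
Total exposure: 5 + 3.5 + 1.5 + 5 + 1.5 + 5.5 + 7 + 6.5 = 35.5 weeks.
After the second batch: Gamma(53 + 247, 19 + 35.5) = Gamma(300, 109/2).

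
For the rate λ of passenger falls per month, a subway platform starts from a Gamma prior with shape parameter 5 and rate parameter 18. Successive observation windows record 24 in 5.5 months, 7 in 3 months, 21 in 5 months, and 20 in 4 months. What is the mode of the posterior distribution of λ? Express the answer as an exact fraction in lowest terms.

Total count: 24 + 7 + 21 + 20 = 72.
Total exposure: 5.5 + 3 + 5 + 4 = 17.5 months.
By Gamma–Poisson conjugacy, the posterior is Gamma(α + Σx, β + Σt) = Gamma(5 + 72, 18 + 17.5) = Gamma(77, 71/2).
Posterior mode = (α'−1)/β' = 76/(71/2) = 152/71.

152/71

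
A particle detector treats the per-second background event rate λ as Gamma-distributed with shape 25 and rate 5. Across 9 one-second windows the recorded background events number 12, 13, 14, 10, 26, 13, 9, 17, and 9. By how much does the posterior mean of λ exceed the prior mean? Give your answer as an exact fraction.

Total count: 12 + 13 + 14 + 10 + 26 + 13 + 9 + 17 + 9 = 123.
Total exposure: 9 seconds.
Conjugate update: add total count to the shape and total exposure to the rate, giving Gamma(148, 14).
Posterior mean = 148/14 = 74/7; prior mean = 25/5 = 5. Difference = 74/7 − 5 = 39/7.

39/7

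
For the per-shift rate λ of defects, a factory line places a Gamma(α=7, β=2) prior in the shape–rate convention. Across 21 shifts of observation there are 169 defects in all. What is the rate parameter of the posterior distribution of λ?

Total count 169 over total exposure 21 shifts.
Gamma(α, β) with Poisson data over total exposure Σt gives posterior Gamma(α+Σx, β+Σt) = Gamma(176, 23).

23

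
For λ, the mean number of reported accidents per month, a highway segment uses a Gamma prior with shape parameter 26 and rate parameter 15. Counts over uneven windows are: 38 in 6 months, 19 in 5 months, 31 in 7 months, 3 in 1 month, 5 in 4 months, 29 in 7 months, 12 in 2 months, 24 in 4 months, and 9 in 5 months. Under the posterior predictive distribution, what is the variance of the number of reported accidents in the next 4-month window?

15

Total count: 38 + 19 + 31 + 3 + 5 + 29 + 12 + 24 + 9 = 170.
Total exposure: 6 + 5 + 7 + 1 + 4 + 7 + 2 + 4 + 5 = 41 months.
Posterior: α' = 26 + 170 = 196, β' = 15 + 41 = 56.
The posterior predictive for a window of length T is Negative Binomial with variance T·α'·(β'+T)/β'² = 4·196·60/3136 = 15.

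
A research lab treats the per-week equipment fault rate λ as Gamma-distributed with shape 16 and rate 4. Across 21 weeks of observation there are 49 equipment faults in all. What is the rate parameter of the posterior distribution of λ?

Total count 49 over total exposure 21 weeks.
Conjugate update: add total count to the shape and total exposure to the rate, giving Gamma(65, 25).

25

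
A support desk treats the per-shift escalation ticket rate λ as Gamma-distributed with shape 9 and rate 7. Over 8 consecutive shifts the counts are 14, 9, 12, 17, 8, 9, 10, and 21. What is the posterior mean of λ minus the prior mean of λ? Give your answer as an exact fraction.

Total count: 14 + 9 + 12 + 17 + 8 + 9 + 10 + 21 = 100.
Total exposure: 8 shifts.
By Gamma–Poisson conjugacy, the posterior is Gamma(α + Σx, β + Σt) = Gamma(9 + 100, 7 + 8) = Gamma(109, 15).
Posterior mean = 109/15 = 109/15; prior mean = 9/7 = 9/7. Difference = 109/15 − 9/7 = 628/105.

628/105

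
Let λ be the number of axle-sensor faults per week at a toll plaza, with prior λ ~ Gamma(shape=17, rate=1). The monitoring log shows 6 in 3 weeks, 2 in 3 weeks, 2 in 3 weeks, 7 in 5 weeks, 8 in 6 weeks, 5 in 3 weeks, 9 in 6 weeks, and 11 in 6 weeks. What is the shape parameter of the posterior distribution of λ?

Total count: 6 + 2 + 2 + 7 + 8 + 5 + 9 + 11 = 50.
Total exposure: 3 + 3 + 3 + 5 + 6 + 3 + 6 + 6 = 35 weeks.
The Gamma prior is conjugate for the Poisson rate, so λ | data ~ Gamma(17+50, 1+35) = Gamma(67, 36).

67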